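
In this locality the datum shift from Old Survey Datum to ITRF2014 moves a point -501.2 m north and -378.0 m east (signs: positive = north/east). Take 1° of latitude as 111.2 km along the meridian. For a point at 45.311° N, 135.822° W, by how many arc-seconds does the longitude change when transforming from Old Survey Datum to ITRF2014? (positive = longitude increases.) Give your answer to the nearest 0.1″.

Δλ = -17.4″

At latitude 45.311°, cos φ = 0.703258.
1° of longitude at this latitude = 111.2 × cos φ = 78.20 km, so Δλ = -378.0 / 78202.3 = -0.0048336° = -17.401″.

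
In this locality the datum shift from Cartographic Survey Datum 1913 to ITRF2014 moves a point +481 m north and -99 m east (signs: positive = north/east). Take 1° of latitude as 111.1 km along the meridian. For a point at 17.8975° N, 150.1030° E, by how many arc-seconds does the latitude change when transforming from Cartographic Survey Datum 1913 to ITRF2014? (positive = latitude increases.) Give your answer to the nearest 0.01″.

1° of latitude = 111.1 km, so Δφ = 481.0 / 111100 = 0.0043294° = 15.586″.

Δφ = 15.59″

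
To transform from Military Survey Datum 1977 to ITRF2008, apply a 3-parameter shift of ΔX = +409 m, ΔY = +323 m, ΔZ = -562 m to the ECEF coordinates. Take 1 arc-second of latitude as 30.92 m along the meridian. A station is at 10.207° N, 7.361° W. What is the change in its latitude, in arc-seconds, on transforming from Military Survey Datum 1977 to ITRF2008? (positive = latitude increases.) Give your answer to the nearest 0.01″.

sin φ = 0.177205, cos φ = 0.984174, sin λ = -0.128121, cos λ = 0.991759.
North component: ΔN = −sin φ cos λ·ΔX − sin φ sin λ·ΔY + cos φ·ΔZ = −(0.177205)(0.991759)(409) − (0.177205)(-0.128121)(323) + (0.984174)(-562) = -617.65 m.
1° of latitude spans 3600 × 30.92 = 111312 m, so Δφ = -617.65 / 111312 × 3600 = -19.976″.

Δφ = -19.98″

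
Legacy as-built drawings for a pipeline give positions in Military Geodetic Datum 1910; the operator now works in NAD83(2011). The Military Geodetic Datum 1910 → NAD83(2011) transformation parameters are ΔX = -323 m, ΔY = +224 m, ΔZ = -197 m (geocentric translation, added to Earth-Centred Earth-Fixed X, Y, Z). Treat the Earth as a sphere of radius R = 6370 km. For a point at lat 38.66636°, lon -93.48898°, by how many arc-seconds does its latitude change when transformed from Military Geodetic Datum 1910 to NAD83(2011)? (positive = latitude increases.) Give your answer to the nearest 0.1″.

Δφ = -0.9″

sin φ = 0.624784, cos φ = 0.780797, sin λ = -0.998147, cos λ = -0.060857.
North component: ΔN = −sin φ cos λ·ΔX − sin φ sin λ·ΔY + cos φ·ΔZ = −(0.624784)(-0.060857)(-323) − (0.624784)(-0.998147)(224) + (0.780797)(-197) = -26.41 m.
1° of latitude spans πR/180 = 111177 m, so Δφ = -26.41 / 111177 × 3600 = -0.855″.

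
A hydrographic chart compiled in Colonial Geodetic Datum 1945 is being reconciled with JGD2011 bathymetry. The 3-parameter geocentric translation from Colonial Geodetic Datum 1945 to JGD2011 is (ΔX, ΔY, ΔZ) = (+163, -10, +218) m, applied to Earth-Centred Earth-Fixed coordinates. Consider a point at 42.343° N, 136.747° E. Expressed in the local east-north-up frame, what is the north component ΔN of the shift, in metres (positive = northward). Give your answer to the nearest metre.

ΔN = 246 m

The local north axis is (−sin φ cos λ, −sin φ sin λ, cos φ), giving ΔN = 79.965 + 4.615 + 161.129 = 245.71 m.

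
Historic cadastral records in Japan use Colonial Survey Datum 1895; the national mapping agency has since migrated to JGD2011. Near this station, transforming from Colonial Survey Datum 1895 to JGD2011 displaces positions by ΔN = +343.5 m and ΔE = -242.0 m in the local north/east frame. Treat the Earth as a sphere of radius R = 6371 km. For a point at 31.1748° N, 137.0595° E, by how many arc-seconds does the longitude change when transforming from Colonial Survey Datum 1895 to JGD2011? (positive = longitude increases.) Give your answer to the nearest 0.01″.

At latitude 31.1748°, cos φ = 0.855592.
One radian of longitude at latitude φ spans R cos φ, so Δλ = ΔE / (R cos φ) = -242.0 / (6371000 × 0.855592) = -4.4396e-05 rad = -9.157″.

Δλ = -9.16″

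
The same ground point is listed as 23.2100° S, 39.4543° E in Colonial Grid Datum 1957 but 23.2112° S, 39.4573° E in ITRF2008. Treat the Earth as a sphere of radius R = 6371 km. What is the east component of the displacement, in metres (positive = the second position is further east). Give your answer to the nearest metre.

ΔE = 307 m

Δφ = -23.2112° − -23.2100° = -0.0012°; Δλ = 39.4573° − 39.4543° = +0.0030°.
1° along a meridian = πR/180 = 111195 m.
ΔN = Δφ × 111195 = -133.4 m; ΔE = Δλ × 111195 × cos(-23.2100°) = +0.0030 × 111195 × 0.919067 = 306.6 m.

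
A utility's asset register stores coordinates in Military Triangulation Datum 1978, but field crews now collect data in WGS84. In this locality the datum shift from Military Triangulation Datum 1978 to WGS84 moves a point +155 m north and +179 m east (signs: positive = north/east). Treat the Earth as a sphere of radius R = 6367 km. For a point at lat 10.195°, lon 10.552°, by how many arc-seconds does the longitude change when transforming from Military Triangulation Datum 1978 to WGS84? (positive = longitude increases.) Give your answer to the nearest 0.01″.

At latitude 10.195°, cos φ = 0.984211.
One radian of longitude at latitude φ spans R cos φ, so Δλ = ΔE / (R cos φ) = 179.0 / (6367000 × 0.984211) = 2.8565e-05 rad = 5.892″.

Δλ = 5.89″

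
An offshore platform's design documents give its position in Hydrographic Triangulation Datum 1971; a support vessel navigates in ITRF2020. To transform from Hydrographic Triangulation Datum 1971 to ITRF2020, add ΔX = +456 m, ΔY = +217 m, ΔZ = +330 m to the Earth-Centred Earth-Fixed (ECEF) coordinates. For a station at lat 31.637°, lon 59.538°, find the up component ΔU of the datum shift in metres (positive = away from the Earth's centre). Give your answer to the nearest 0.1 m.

ΔU = 529.2 m

At φ = 31.637°, λ = 59.538°: sin φ = 0.524536, cos φ = 0.851388, sin λ = 0.861966, cos λ = 0.506967.
ΔU = cos φ cos λ·ΔX + cos φ sin λ·ΔY + sin φ·ΔZ = (0.851388)(0.506967)(456) + (0.851388)(0.861966)(217) + (0.524536)(330) = 529.17 m.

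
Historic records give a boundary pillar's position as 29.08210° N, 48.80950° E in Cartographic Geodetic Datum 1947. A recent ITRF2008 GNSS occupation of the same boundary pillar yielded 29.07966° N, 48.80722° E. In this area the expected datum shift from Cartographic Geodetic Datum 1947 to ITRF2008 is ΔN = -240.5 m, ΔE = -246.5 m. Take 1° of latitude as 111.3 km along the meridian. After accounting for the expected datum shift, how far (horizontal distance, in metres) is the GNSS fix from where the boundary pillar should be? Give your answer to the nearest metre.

40 m

Observed coordinate differences: Δφ = -0.00244°, Δλ = -0.00228°.
Converting to metres (1° lat = 111300 m, cos φ = 0.873924): observed ΔN = -271.6 m, observed ΔE = -221.8 m.
Subtracting the expected shift leaves a residual of -271.6 − (-240.5) = -31.1 m north and -221.8 − (-246.5) = 24.7 m east.
Residual distance = √((-31.1)² + 24.7²) = 39.7 m.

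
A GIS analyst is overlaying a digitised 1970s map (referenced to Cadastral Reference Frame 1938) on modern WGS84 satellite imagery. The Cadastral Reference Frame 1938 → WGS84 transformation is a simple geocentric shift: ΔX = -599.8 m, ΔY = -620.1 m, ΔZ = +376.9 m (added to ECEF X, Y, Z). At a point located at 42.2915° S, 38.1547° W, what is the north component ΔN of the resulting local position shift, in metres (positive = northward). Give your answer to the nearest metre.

ΔN = 219 m

The local north axis is (−sin φ cos λ, −sin φ sin λ, cos φ), giving ΔN = -317.375 + 257.782 + 278.805 = 219.21 m.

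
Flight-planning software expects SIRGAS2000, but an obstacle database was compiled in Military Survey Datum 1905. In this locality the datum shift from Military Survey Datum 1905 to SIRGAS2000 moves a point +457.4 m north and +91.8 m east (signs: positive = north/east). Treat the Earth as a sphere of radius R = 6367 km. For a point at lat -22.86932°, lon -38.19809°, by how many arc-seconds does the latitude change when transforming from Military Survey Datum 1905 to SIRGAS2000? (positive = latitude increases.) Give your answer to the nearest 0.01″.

On a sphere of radius R, 1 rad of latitude = R, so Δφ = ΔN / R = 457.4 / 6367000 = 7.1839e-05 rad = 14.818″.

Δφ = 14.82″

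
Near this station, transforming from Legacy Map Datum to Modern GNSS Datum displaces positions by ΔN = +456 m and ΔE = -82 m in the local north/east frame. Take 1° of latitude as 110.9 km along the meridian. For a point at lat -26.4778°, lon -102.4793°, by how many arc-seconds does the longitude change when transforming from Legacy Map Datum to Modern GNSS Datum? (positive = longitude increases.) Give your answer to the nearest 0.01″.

At latitude -26.4778°, cos φ = 0.895107.
1° of longitude at this latitude = 110.9 × cos φ = 99.27 km, so Δλ = -82.0 / 99267.4 = -0.0008261° = -2.974″.

Δλ = -2.97″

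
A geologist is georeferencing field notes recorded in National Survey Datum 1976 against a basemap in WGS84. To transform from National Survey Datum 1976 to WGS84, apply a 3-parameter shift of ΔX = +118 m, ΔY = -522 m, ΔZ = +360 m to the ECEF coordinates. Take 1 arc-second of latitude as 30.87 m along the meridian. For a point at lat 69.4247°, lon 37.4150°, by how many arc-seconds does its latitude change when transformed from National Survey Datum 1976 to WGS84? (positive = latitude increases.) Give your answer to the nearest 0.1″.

sin φ = 0.936211, cos φ = 0.351438, sin λ = 0.607584, cos λ = 0.794256.
North component: ΔN = −sin φ cos λ·ΔX − sin φ sin λ·ΔY + cos φ·ΔZ = −(0.936211)(0.794256)(118) − (0.936211)(0.607584)(-522) + (0.351438)(360) = 335.70 m.
1° of latitude spans 3600 × 30.87 = 111132 m, so Δφ = 335.70 / 111132 × 3600 = 10.875″.

Δφ = 10.9″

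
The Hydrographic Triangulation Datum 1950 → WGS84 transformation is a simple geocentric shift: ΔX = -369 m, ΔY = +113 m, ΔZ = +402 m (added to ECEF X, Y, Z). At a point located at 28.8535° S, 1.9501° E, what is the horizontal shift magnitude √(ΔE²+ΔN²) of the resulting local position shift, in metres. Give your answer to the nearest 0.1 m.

The local east axis at (φ, λ) is (−sin λ, cos λ, 0), so ΔE = −sin(1.9501°)·(-369) + cos(1.9501°)·113 = 125.49 m.
The local north axis is (−sin φ cos λ, −sin φ sin λ, cos φ), giving ΔN = -177.966 + 1.856 + 352.094 = 175.98 m.
Horizontal magnitude = √(ΔE² + ΔN²) = √(125.49² + 175.98²) = 216.14 m.

216.1 m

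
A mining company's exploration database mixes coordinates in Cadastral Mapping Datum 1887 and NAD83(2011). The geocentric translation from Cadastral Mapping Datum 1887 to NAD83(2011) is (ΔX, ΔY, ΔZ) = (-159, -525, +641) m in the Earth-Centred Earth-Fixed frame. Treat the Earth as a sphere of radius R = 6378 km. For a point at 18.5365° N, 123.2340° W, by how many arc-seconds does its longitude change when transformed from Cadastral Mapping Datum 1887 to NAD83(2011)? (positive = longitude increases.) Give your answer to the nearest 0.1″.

sin φ = 0.317909, cos φ = 0.948121, sin λ = -0.836439, cos λ = -0.548060.
East component: ΔE = −sin λ·ΔX + cos λ·ΔY = −(-0.836439)(-159) + (-0.548060)(-525) = 154.74 m.
1° of latitude spans πR/180 = 111317 m; at latitude φ, 1° of longitude spans that × cos φ = 105542.1 m, so Δλ = 154.74 / 105542.1 × 3600 = 5.278″.

Δλ = 5.3″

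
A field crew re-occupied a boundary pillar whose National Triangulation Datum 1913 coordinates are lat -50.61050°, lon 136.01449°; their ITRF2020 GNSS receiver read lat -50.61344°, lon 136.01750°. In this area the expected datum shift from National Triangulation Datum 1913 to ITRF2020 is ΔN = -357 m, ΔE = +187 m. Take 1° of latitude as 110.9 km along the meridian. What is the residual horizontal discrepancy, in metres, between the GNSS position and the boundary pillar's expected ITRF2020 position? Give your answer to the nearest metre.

Observed coordinate differences: Δφ = -0.00294°, Δλ = +0.00301°.
Converting to metres (1° lat = 110900 m, cos φ = 0.634589): observed ΔN = -326.0 m, observed ΔE = 211.8 m.
Subtracting the expected shift leaves a residual of -326.0 − (-357) = 31.0 m north and 211.8 − (187) = 24.8 m east.
Residual distance = √(31.0² + 24.8²) = 39.7 m.

40 m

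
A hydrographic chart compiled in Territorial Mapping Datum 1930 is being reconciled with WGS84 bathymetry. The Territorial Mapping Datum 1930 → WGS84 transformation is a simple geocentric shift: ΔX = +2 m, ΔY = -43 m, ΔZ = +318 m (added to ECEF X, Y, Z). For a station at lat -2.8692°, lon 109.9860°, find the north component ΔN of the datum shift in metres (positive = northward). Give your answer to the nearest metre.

The local north axis is (−sin φ cos λ, −sin φ sin λ, cos φ), giving ΔN = -0.034 − 2.023 + 317.601 = 315.54 m.

ΔN = 316 m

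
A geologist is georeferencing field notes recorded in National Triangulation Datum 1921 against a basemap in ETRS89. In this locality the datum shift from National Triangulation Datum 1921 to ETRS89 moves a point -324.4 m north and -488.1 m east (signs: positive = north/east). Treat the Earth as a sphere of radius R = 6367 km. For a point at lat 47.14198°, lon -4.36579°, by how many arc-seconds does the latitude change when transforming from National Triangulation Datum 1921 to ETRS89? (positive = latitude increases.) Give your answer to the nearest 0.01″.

On a sphere of radius R, 1 rad of latitude = R, so Δφ = ΔN / R = -324.4 / 6367000 = -5.0950e-05 rad = -10.509″.

Δφ = -10.51″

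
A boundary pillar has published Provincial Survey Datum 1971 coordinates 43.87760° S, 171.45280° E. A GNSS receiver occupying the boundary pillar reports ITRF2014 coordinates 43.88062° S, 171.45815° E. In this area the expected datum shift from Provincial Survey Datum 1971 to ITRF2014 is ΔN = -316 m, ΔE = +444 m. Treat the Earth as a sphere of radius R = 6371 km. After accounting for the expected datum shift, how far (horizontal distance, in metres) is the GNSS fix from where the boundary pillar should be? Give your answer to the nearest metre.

Observed coordinate differences: Δφ = -0.00302°, Δλ = +0.00535°.
Converting to metres (1° lat = 111195 m, cos φ = 0.720822): observed ΔN = -335.8 m, observed ΔE = 428.8 m.
Subtracting the expected shift leaves a residual of -335.8 − (-316) = -19.8 m north and 428.8 − (444) = -15.2 m east.
Residual distance = √((-19.8)² + (-15.2)²) = 25.0 m.

25 m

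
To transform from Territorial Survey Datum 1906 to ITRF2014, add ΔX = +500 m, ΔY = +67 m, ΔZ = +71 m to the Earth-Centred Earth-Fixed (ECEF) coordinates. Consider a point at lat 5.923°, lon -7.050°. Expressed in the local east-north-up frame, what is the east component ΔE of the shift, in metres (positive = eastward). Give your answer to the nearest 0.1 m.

At φ = 5.923°, λ = -7.050°: sin φ = 0.103192, cos φ = 0.994661, sin λ = -0.122735, cos λ = 0.992439.
ΔE = −sin λ·ΔX + cos λ·ΔY = −(-0.122735)·(500) + (0.992439)·(67) = 127.86 m.

ΔE = 127.9 m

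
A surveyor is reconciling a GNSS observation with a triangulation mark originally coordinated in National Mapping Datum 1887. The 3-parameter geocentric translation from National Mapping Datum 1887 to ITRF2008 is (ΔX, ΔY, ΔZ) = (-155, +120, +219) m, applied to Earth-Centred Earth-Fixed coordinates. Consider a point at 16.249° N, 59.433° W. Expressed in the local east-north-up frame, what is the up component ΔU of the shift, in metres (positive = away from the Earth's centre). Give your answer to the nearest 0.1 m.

The local up (radial) axis is (cos φ cos λ, cos φ sin λ, sin φ), giving ΔU = -75.676 − 99.197 + 61.279 = -113.59 m.

ΔU = -113.6 m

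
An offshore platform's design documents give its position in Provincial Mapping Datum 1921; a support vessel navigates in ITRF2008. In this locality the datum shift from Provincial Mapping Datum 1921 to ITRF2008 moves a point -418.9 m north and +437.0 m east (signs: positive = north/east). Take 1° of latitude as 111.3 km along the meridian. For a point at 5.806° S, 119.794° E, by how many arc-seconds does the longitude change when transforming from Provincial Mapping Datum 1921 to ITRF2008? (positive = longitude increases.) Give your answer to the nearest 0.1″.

Δλ = 14.2″

At latitude -5.806°, cos φ = 0.994870.
1° of longitude at this latitude = 111.3 × cos φ = 110.73 km, so Δλ = 437.0 / 110729.0 = 0.0039466° = 14.208″.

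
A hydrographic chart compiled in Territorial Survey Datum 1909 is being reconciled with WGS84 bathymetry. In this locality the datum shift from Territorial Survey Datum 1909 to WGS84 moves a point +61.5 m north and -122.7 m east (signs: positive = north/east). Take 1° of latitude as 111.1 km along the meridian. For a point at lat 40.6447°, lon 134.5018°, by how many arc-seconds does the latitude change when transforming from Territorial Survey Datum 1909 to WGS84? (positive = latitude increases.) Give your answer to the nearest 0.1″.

Δφ = 2.0″

1° of latitude = 111.1 km, so Δφ = 61.5 / 111100 = 0.0005536° = 1.993″.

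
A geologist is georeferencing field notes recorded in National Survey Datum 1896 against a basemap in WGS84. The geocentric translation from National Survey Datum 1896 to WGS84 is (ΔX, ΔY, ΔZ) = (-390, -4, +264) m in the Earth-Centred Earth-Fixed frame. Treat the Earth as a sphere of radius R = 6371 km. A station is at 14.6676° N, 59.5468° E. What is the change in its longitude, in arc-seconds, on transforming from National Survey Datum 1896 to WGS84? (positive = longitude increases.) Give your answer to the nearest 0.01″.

sin φ = 0.253211, cos φ = 0.967411, sin λ = 0.862043, cos λ = 0.506834.
East component: ΔE = −sin λ·ΔX + cos λ·ΔY = −(0.862043)(-390) + (0.506834)(-4) = 334.17 m.
1° of latitude spans πR/180 = 111195 m; at latitude φ, 1° of longitude spans that × cos φ = 107571.2 m, so Δλ = 334.17 / 107571.2 × 3600 = 11.183″.

Δλ = 11.18″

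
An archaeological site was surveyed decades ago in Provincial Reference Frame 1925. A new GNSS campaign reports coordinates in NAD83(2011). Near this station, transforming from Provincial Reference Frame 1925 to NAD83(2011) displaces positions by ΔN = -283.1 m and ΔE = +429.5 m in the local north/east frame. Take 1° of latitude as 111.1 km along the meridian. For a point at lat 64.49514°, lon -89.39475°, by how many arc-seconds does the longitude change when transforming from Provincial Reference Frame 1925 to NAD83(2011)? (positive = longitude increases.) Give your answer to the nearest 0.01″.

At latitude 64.49514°, cos φ = 0.430588.
1° of longitude at this latitude = 111.1 × cos φ = 47.84 km, so Δλ = 429.5 / 47838.3 = 0.0089782° = 32.321″.

Δλ = 32.32″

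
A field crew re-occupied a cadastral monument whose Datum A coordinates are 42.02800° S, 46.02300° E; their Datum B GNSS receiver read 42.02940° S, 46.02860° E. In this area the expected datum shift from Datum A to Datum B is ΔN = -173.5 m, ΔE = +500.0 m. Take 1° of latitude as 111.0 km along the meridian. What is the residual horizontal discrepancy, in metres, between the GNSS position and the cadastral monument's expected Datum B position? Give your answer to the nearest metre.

42 m

Observed coordinate differences: Δφ = -0.00140°, Δλ = +0.00560°.
Converting to metres (1° lat = 111000 m, cos φ = 0.742818): observed ΔN = -155.4 m, observed ΔE = 461.7 m.
Subtracting the expected shift leaves a residual of -155.4 − (-173.5) = 18.1 m north and 461.7 − (500.0) = -38.3 m east.
Residual distance = √(18.1² + (-38.3)²) = 42.3 m.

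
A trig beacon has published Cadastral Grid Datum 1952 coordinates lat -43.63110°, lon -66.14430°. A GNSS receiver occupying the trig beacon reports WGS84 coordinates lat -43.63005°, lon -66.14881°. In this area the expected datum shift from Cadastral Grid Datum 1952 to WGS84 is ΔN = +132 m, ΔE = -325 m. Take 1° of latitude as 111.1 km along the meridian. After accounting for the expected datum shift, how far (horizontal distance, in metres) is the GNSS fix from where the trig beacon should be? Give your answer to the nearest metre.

Observed coordinate differences: Δφ = +0.00105°, Δλ = -0.00451°.
Converting to metres (1° lat = 111100 m, cos φ = 0.723797): observed ΔN = 116.7 m, observed ΔE = -362.7 m.
Subtracting the expected shift leaves a residual of 116.7 − (132) = -15.3 m north and -362.7 − (-325) = -37.7 m east.
Residual distance = √((-15.3)² + (-37.7)²) = 40.7 m.

41 m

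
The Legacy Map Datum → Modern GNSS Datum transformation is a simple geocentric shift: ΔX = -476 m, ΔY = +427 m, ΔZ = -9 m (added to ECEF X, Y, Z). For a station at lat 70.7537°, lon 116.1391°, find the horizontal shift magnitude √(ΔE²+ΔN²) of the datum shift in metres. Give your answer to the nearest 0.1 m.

611.6 m

The local east axis at (φ, λ) is (−sin λ, cos λ, 0), so ΔE = −sin(116.1391°)·(-476) + cos(116.1391°)·427 = 239.20 m.
The local north axis is (−sin φ cos λ, −sin φ sin λ, cos φ), giving ΔN = -197.982 − 361.905 − 2.967 = -562.85 m.
Horizontal magnitude = √(ΔE² + ΔN²) = √(239.20² + (-562.85)²) = 611.57 m.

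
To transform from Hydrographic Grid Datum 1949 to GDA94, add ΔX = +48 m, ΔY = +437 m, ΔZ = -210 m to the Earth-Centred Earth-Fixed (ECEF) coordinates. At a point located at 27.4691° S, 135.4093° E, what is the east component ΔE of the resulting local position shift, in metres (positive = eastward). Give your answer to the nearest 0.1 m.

ΔE = -344.9 m

At φ = -27.4691°, λ = 135.4093°: sin φ = -0.461270, cos φ = 0.887260, sin λ = 0.702037, cos λ = -0.712140.
ΔE = −sin λ·ΔX + cos λ·ΔY = −(0.702037)·(48) + (-0.712140)·(437) = -344.90 m.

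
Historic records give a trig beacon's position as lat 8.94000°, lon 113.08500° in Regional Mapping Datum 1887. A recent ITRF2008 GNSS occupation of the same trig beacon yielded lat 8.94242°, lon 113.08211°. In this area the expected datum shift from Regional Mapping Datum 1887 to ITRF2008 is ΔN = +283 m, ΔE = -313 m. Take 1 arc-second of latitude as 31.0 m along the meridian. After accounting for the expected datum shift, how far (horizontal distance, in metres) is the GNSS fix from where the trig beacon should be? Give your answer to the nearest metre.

Observed coordinate differences: Δφ = +0.00242°, Δλ = -0.00289°.
Converting to metres (1° lat = 111600 m, cos φ = 0.987852): observed ΔN = 270.1 m, observed ΔE = -318.6 m.
Subtracting the expected shift leaves a residual of 270.1 − (283) = -12.9 m north and -318.6 − (-313) = -5.6 m east.
Residual distance = √((-12.9)² + (-5.6)²) = 14.1 m.

14 m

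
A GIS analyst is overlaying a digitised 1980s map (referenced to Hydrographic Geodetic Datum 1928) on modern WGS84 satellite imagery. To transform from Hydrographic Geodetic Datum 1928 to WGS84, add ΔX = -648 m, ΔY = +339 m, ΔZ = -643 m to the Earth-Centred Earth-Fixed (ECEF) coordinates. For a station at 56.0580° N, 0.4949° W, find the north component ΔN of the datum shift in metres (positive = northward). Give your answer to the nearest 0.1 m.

The local north axis is (−sin φ cos λ, −sin φ sin λ, cos φ), giving ΔN = 537.563 + 2.429 − 359.021 = 180.97 m.

ΔN = 181.0 m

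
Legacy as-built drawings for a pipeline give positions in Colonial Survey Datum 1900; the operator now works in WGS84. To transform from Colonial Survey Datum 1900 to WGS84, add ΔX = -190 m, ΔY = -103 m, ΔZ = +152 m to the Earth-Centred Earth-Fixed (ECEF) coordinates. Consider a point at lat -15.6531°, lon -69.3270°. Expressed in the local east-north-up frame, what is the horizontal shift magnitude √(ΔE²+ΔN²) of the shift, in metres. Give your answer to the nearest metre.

The local east axis at (φ, λ) is (−sin λ, cos λ, 0), so ΔE = −sin(-69.3270°)·(-190) + cos(-69.3270°)·(-103) = -214.13 m.
The local north axis is (−sin φ cos λ, −sin φ sin λ, cos φ), giving ΔN = -18.098 + 26.001 + 146.363 = 154.27 m.
Horizontal magnitude = √(ΔE² + ΔN²) = √((-214.13)² + 154.27²) = 263.91 m.

264 m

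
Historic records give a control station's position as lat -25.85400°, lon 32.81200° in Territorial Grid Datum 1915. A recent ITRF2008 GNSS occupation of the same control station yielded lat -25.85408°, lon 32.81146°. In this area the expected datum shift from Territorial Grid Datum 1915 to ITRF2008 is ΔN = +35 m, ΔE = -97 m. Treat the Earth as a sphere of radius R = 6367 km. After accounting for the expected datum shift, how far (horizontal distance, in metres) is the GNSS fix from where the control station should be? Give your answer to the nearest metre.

61 m

Observed coordinate differences: Δφ = -0.00008°, Δλ = -0.00054°.
Converting to metres (1° lat = 111125 m, cos φ = 0.899908): observed ΔN = -8.9 m, observed ΔE = -54.0 m.
Subtracting the expected shift leaves a residual of -8.9 − (35) = -43.9 m north and -54.0 − (-97) = 43.0 m east.
Residual distance = √((-43.9)² + 43.0²) = 61.4 m.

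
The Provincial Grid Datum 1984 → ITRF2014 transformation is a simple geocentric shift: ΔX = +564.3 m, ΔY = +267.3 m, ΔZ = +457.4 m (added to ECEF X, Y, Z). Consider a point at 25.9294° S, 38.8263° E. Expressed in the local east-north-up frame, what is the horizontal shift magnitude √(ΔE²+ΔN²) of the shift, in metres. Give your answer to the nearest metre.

The local east axis at (φ, λ) is (−sin λ, cos λ, 0), so ΔE = −sin(38.8263°)·564.3 + cos(38.8263°)·267.3 = -145.55 m.
The local north axis is (−sin φ cos λ, −sin φ sin λ, cos φ), giving ΔN = 192.229 + 73.280 + 411.355 = 676.86 m.
Horizontal magnitude = √(ΔE² + ΔN²) = √((-145.55)² + 676.86²) = 692.34 m.

692 m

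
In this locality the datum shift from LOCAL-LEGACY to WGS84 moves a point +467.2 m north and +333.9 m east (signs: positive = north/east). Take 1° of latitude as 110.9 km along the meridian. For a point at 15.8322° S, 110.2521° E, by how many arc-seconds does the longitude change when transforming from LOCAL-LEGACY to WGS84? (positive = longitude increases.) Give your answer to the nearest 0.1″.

Δλ = 11.3″

At latitude -15.8322°, cos φ = 0.962065.
1° of longitude at this latitude = 110.9 × cos φ = 106.69 km, so Δλ = 333.9 / 106693.0 = 0.0031295° = 11.266″.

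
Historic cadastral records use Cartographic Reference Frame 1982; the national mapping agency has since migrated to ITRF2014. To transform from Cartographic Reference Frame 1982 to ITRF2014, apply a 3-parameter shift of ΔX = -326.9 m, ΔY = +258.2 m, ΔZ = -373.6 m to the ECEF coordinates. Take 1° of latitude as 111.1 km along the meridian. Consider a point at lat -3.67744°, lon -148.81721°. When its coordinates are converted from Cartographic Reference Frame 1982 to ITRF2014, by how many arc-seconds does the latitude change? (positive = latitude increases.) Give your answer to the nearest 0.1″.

sin φ = -0.064139, cos φ = 0.997941, sin λ = -0.517770, cos λ = -0.855520.
North component: ΔN = −sin φ cos λ·ΔX − sin φ sin λ·ΔY + cos φ·ΔZ = −(-0.064139)(-0.855520)(-326.9) − (-0.064139)(-0.517770)(258.2) + (0.997941)(-373.6) = -363.47 m.
1° of latitude spans 111100 m, so Δφ = -363.47 / 111100 × 3600 = -11.778″.

Δφ = -11.8″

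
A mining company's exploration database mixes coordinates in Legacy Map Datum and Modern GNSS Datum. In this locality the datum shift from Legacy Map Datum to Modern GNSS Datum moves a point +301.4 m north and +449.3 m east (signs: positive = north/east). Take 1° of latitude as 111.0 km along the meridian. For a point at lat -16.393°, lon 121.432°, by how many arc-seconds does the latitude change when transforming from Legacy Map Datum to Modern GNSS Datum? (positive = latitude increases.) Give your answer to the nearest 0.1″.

Δφ = 9.8″

1° of latitude = 111.0 km, so Δφ = 301.4 / 111000 = 0.0027153° = 9.775″.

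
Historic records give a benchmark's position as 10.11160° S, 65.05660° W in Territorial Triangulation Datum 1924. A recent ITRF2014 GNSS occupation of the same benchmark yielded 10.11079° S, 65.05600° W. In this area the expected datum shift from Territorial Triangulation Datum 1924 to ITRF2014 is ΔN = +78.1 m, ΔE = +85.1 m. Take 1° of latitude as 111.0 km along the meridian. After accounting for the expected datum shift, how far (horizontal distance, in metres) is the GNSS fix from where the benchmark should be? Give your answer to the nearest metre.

Observed coordinate differences: Δφ = +0.00081°, Δλ = +0.00060°.
Converting to metres (1° lat = 111000 m, cos φ = 0.984468): observed ΔN = 89.9 m, observed ΔE = 65.6 m.
Subtracting the expected shift leaves a residual of 89.9 − (78.1) = 11.8 m north and 65.6 − (85.1) = -19.5 m east.
Residual distance = √(11.8² + (-19.5)²) = 22.8 m.

23 m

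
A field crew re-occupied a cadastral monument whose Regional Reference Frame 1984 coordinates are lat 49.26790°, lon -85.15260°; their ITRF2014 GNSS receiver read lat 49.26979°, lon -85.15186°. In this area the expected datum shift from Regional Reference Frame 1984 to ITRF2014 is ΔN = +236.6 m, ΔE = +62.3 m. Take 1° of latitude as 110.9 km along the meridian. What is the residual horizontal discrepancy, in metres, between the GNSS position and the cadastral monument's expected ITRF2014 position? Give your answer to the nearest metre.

28 m

Observed coordinate differences: Δφ = +0.00189°, Δλ = +0.00074°.
Converting to metres (1° lat = 110900 m, cos φ = 0.652523): observed ΔN = 209.6 m, observed ΔE = 53.5 m.
Subtracting the expected shift leaves a residual of 209.6 − (236.6) = -27.0 m north and 53.5 − (62.3) = -8.8 m east.
Residual distance = √((-27.0)² + (-8.8)²) = 28.4 m.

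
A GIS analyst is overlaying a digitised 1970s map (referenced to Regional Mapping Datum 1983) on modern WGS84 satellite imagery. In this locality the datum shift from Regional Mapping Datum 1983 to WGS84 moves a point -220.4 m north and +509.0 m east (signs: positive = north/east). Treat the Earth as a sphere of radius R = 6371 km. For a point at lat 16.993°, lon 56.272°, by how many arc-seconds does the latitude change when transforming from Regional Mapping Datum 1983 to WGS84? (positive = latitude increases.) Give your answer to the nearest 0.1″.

On a sphere of radius R, 1 rad of latitude = R, so Δφ = ΔN / R = -220.4 / 6371000 = -3.4594e-05 rad = -7.136″.

Δφ = -7.1″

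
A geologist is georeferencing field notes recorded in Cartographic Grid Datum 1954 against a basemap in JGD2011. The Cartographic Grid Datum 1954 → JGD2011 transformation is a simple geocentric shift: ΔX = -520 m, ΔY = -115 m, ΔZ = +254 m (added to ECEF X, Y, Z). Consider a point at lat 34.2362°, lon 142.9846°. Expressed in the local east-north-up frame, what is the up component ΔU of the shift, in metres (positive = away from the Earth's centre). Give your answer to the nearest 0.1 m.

The local up (radial) axis is (cos φ cos λ, cos φ sin λ, sin φ), giving ΔU = 343.262 − 57.237 + 142.902 = 428.93 m.

ΔU = 428.9 m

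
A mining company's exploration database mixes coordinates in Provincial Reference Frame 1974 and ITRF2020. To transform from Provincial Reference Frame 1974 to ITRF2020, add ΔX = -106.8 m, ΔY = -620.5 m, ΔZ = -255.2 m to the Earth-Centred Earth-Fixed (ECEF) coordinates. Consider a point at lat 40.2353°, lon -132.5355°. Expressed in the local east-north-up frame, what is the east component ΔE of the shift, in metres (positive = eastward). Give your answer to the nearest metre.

ΔE = 341 m

The local east axis at (φ, λ) is (−sin λ, cos λ, 0), so ΔE = −sin(-132.5355°)·(-106.8) + cos(-132.5355°)·(-620.5) = 340.79 m.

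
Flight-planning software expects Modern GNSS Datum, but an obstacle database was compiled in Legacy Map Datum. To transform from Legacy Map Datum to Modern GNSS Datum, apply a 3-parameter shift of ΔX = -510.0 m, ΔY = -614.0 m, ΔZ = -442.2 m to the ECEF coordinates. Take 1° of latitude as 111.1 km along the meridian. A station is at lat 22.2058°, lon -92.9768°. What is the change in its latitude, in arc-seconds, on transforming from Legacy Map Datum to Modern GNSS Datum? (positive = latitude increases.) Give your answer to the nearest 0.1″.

Δφ = -21.1″

sin φ = 0.377935, cos φ = 0.925832, sin λ = -0.998651, cos λ = -0.051932.
North component: ΔN = −sin φ cos λ·ΔX − sin φ sin λ·ΔY + cos φ·ΔZ = −(0.377935)(-0.051932)(-510.0) − (0.377935)(-0.998651)(-614.0) + (0.925832)(-442.2) = -651.15 m.
1° of latitude spans 111100 m, so Δφ = -651.15 / 111100 × 3600 = -21.099″.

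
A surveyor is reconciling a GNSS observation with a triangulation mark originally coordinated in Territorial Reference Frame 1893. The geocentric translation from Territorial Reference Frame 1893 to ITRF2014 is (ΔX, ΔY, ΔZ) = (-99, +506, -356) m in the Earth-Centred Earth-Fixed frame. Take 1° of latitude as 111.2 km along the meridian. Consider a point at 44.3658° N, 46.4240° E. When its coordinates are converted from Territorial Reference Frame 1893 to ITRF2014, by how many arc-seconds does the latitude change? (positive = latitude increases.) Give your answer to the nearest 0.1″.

Δφ = -15.0″

sin φ = 0.699237, cos φ = 0.714890, sin λ = 0.724461, cos λ = 0.689316.
North component: ΔN = −sin φ cos λ·ΔX − sin φ sin λ·ΔY + cos φ·ΔZ = −(0.699237)(0.689316)(-99) − (0.699237)(0.724461)(506) + (0.714890)(-356) = -463.11 m.
1° of latitude spans 111200 m, so Δφ = -463.11 / 111200 × 3600 = -14.993″.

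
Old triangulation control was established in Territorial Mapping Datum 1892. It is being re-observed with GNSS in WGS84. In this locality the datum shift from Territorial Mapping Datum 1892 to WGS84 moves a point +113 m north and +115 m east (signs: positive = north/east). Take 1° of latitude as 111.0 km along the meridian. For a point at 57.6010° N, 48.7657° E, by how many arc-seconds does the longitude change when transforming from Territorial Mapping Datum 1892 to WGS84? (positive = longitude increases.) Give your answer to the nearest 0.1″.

At latitude 57.6010°, cos φ = 0.535812.
1° of longitude at this latitude = 111.0 × cos φ = 59.48 km, so Δλ = 115.0 / 59475.1 = 0.0019336° = 6.961″.

Δλ = 7.0″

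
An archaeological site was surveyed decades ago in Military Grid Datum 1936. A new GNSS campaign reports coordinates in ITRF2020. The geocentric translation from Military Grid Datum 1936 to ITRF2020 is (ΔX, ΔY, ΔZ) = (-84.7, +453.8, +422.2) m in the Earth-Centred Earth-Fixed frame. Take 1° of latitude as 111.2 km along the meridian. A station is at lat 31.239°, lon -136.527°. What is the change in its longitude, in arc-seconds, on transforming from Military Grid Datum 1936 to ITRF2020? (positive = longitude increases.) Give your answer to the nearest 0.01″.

sin φ = 0.518609, cos φ = 0.855011, sin λ = -0.688013, cos λ = -0.725699.
East component: ΔE = −sin λ·ΔX + cos λ·ΔY = −(-0.688013)(-84.7) + (-0.725699)(453.8) = -387.60 m.
1° of latitude spans 111200 m; at latitude φ, 1° of longitude spans that × cos φ = 95077.3 m, so Δλ = -387.60 / 95077.3 × 3600 = -14.676″.

Δλ = -14.68″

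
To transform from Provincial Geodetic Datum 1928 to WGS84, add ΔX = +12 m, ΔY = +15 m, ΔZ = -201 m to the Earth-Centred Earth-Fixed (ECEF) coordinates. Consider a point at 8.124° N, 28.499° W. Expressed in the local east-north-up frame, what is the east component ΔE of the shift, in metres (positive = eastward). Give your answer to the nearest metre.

ΔE = 19 m

At φ = 8.124°, λ = -28.499°: sin φ = 0.141316, cos φ = 0.989965, sin λ = -0.477143, cos λ = 0.878825.
ΔE = −sin λ·ΔX + cos λ·ΔY = −(-0.477143)·(12) + (0.878825)·(15) = 18.91 m.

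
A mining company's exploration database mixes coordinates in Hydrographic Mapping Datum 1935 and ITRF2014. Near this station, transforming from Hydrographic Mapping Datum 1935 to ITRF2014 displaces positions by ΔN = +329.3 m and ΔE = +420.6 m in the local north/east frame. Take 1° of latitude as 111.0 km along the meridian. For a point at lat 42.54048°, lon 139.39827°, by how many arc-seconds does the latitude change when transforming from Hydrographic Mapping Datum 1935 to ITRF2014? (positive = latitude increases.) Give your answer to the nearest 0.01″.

Δφ = 10.68″

1° of latitude = 111.0 km, so Δφ = 329.3 / 111000 = 0.0029667° = 10.680″.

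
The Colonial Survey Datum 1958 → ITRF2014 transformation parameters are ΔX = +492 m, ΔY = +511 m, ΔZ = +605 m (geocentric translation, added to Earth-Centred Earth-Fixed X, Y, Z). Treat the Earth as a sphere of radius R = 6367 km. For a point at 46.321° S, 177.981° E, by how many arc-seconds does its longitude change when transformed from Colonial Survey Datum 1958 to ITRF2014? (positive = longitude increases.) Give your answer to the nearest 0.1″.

Δλ = -24.8″

sin φ = -0.723220, cos φ = 0.690617, sin λ = 0.035231, cos λ = -0.999379.
East component: ΔE = −sin λ·ΔX + cos λ·ΔY = −(0.035231)(492) + (-0.999379)(511) = -528.02 m.
1° of latitude spans πR/180 = 111125 m; at latitude φ, 1° of longitude spans that × cos φ = 76744.9 m, so Δλ = -528.02 / 76744.9 × 3600 = -24.769″.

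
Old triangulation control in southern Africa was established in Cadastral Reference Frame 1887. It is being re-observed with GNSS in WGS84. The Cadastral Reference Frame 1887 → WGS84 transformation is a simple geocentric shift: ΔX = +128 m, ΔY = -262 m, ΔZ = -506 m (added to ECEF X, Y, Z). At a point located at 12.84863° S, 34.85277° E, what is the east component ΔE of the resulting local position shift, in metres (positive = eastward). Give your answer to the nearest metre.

ΔE = -288 m

The local east axis at (φ, λ) is (−sin λ, cos λ, 0), so ΔE = −sin(34.85277°)·128 + cos(34.85277°)·(-262) = -288.15 m.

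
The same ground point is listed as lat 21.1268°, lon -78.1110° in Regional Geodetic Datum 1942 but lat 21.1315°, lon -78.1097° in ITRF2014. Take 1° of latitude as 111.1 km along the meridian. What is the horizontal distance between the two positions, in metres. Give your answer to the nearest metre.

Δφ = 21.1315° − 21.1268° = +0.0047°; Δλ = -78.1097° − -78.1110° = +0.0013°.
ΔN = Δφ × 111100 = 522.2 m; ΔE = Δλ × 111100 × cos(21.1268°) = +0.0013 × 111100 × 0.932785 = 134.7 m.
Distance = √(ΔE² + ΔN²) = √(134.7² + 522.2²) = 539.3 m.

539 m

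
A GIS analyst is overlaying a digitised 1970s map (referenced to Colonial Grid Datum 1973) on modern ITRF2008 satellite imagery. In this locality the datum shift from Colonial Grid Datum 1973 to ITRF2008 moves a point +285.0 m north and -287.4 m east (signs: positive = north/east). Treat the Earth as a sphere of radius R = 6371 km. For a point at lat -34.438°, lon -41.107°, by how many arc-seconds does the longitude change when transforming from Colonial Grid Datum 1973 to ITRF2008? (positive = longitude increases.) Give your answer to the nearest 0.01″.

Δλ = -11.28″

At latitude -34.438°, cos φ = 0.824739.
One radian of longitude at latitude φ spans R cos φ, so Δλ = ΔE / (R cos φ) = -287.4 / (6371000 × 0.824739) = -5.4697e-05 rad = -11.282″.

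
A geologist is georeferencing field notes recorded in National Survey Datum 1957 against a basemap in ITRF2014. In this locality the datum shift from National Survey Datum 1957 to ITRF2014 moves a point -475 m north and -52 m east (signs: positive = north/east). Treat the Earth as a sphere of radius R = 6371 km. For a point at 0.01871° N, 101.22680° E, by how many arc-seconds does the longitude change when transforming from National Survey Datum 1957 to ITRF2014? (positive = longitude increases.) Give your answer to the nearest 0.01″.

At latitude 0.01871°, cos φ = 1.000000.
One radian of longitude at latitude φ spans R cos φ, so Δλ = ΔE / (R cos φ) = -52.0 / (6371000 × 1.000000) = -8.1620e-06 rad = -1.684″.

Δλ = -1.68″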